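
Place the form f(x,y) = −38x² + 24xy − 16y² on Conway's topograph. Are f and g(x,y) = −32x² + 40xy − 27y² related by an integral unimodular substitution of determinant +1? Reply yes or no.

D₁ = -1856, D₂ = -1856
f is negative-definite; reduce −f:
−f: flip: (38,-24,16)→(16,24,38)
−f: translate: b→-8 (≡24 mod 32), so (16,24,38)→(16,-8,30)
−f: reduced (well bottom): (16,-8,30) with a≤c, −a<b≤a
flip sign back: reduced form of f is (-16,8,-30)
g is negative-definite; reduce −g:
−g: translate: b→24 (≡-40 mod 64), so (32,-40,27)→(32,24,19)
−g: flip: (32,24,19)→(19,-24,32)
−g: translate: b→14 (≡-24 mod 38), so (19,-24,32)→(19,14,27)
−g: reduced (well bottom): (19,14,27) with a≤c, −a<b≤a
flip sign back: reduced form of g is (-19,-14,-27)
reduced forms (-16, 8, -30) vs (-19, -14, -27) ⇒ inequivalent

no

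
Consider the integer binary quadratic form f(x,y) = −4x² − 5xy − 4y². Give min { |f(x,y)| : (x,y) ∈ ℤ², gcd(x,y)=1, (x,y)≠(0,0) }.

translate: b→-3 (≡5 mod 8), so (4,5,4)→(4,-3,3)
flip: (4,-3,3)→(3,3,4)
reduced (well bottom): (3,3,4) with a≤c, −a<b≤a
well minimum |f| = |-3| = 3 (negative-definite)

3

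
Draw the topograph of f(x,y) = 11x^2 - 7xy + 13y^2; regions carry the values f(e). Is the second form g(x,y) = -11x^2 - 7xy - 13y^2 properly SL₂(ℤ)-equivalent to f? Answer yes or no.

D₁ = -523, D₂ = -523
f: reduced (well bottom): (11,-7,13) with a≤c, −a<b≤a
g is negative-definite; reduce −g:
−g: reduced (well bottom): (11,7,13) with a≤c, −a<b≤a
flip sign back: reduced form of g is (-11,-7,-13)
reduced forms (11, -7, 13) vs (-11, -7, -13) ⇒ inequivalent

no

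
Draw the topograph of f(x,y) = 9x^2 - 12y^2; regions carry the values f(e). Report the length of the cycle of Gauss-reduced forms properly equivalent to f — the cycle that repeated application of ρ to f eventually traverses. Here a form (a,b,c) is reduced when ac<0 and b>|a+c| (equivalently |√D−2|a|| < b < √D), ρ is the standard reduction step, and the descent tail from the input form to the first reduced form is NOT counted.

D = 432, ⌊√D⌋ = 20
descent: ρ → (-12,0,9)
descent: ρ → (9,18,-3)  [lands on river]
river: ρ → (-3,18,9)
ρ-cycle length = 2 (tail of 2 descent steps not counted)

2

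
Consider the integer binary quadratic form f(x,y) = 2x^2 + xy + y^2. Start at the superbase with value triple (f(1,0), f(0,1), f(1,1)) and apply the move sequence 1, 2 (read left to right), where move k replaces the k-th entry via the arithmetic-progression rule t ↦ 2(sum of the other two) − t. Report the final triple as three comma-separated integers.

start (2,1,4) = (f(1,0),f(0,1),f(1,1))
replace slot 1: 2·(1+4) − 2 = 8 → (8,1,4)
replace slot 2: 2·(8+4) − 1 = 23 → (8,23,4)

8,23,4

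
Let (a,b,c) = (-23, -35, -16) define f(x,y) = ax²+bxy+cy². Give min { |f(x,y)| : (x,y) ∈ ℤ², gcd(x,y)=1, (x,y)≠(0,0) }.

translate: b→-11 (≡35 mod 46), so (23,35,16)→(23,-11,4)
flip: (23,-11,4)→(4,11,23)
translate: b→3 (≡11 mod 8), so (4,11,23)→(4,3,16)
reduced (well bottom): (4,3,16) with a≤c, −a<b≤a
well minimum |f| = |-4| = 4 (negative-definite)

4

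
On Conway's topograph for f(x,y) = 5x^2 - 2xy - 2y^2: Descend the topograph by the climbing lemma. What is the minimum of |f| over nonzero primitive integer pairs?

descent: ρ → (-2,6,1)  [lands on river]
river: ρ → (1,6,-2)
closes: descent 1, river 2
min |a| on river = 1

1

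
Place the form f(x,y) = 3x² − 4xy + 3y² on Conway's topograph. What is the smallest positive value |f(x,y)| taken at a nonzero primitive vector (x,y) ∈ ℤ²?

translate: b→2 (≡-4 mod 6), so (3,-4,3)→(3,2,2)
flip: (3,2,2)→(2,-2,3)
translate: b→2 (≡-2 mod 4), so (2,-2,3)→(2,2,3)
reduced (well bottom): (2,2,3) with a≤c, −a<b≤a
well minimum = a = 2

2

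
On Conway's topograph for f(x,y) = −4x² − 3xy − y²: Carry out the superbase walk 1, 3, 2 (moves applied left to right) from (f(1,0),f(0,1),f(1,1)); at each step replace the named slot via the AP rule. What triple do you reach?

start (-4,-1,-8) = (f(1,0),f(0,1),f(1,1))
replace slot 1: 2·((-1)+(-8)) − (-4) = -14 → (-14,-1,-8)
replace slot 3: 2·((-14)+(-1)) − (-8) = -22 → (-14,-1,-22)
replace slot 2: 2·((-14)+(-22)) − (-1) = -71 → (-14,-71,-22)

-14,-71,-22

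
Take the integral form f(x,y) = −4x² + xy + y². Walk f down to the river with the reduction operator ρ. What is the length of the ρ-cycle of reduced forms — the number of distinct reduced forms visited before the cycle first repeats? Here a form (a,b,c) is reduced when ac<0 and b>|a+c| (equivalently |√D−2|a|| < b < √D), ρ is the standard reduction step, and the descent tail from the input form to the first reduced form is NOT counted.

D = 17, ⌊√D⌋ = 4
descent: ρ → (1,3,-2)  [lands on river]
river: ρ → (-2,1,2)
river: ρ → (2,3,-1)
river: ρ → (-1,3,2)
river: ρ → (2,1,-2)
river: ρ → (-2,3,1)
ρ-cycle length = 6 (tail of 1 descent step not counted)

6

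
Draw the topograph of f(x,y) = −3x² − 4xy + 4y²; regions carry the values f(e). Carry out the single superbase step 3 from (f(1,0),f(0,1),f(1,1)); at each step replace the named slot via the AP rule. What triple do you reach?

start (-3,4,-3) = (f(1,0),f(0,1),f(1,1))
replace slot 3: 2·((-3)+4) − (-3) = 5 → (-3,4,5)

-3,4,5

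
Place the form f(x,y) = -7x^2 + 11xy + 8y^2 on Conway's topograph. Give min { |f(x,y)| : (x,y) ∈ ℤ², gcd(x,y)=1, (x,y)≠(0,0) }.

river: ρ → (8,5,-10)
river: ρ → (-10,15,3)
river: ρ → (3,15,-10)
river: ρ → (-10,5,8)
river: ρ → (8,11,-7)
river: ρ → (-7,17,2)
river: ρ → (2,15,-15)
river: ρ → (-15,15,2)
river: ρ → (2,17,-7)
river: ρ → (-7,11,8)
closes: descent 0, river 10
min |a| on river = 2

2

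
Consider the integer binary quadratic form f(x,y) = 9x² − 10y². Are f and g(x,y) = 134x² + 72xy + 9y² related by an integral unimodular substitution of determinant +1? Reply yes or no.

D₁ = 360, D₂ = 360
river cycle of f (length 2): (9, 18, -1), (-1, 18, 9)
river cycle of g (length 2): (9, 18, -1), (-1, 18, 9)
cycles coincide ⇒ equivalent

yes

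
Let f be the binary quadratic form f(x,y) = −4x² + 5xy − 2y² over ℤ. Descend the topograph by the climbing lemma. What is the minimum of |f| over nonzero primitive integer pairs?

translate: b→3 (≡-5 mod 8), so (4,-5,2)→(4,3,1)
flip: (4,3,1)→(1,-3,4)
translate: b→1 (≡-3 mod 2), so (1,-3,4)→(1,1,2)
reduced (well bottom): (1,1,2) with a≤c, −a<b≤a
well minimum |f| = |-1| = 1 (negative-definite)

1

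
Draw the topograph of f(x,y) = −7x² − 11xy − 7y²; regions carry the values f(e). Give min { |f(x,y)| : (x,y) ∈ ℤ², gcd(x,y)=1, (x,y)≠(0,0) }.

translate: b→-3 (≡11 mod 14), so (7,11,7)→(7,-3,3)
flip: (7,-3,3)→(3,3,7)
reduced (well bottom): (3,3,7) with a≤c, −a<b≤a
well minimum |f| = |-3| = 3 (negative-definite)

3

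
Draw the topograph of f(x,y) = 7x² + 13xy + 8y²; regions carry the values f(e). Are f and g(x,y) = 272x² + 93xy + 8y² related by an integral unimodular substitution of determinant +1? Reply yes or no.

D₁ = -55, D₂ = -55
f: translate: b→-1 (≡13 mod 14), so (7,13,8)→(7,-1,2)
f: flip: (7,-1,2)→(2,1,7)
f: reduced (well bottom): (2,1,7) with a≤c, −a<b≤a
g: flip: (272,93,8)→(8,-93,272)
g: translate: b→3 (≡-93 mod 16), so (8,-93,272)→(8,3,2)
g: flip: (8,3,2)→(2,-3,8)
g: translate: b→1 (≡-3 mod 4), so (2,-3,8)→(2,1,7)
g: reduced (well bottom): (2,1,7) with a≤c, −a<b≤a
reduced forms (2, 1, 7) vs (2, 1, 7) ⇒ equivalent

yes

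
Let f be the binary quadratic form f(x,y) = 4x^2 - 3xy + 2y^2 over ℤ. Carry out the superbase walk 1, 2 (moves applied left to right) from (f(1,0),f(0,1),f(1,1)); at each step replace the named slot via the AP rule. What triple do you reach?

start (4,2,3) = (f(1,0),f(0,1),f(1,1))
replace slot 1: 2·(2+3) − 4 = 6 → (6,2,3)
replace slot 2: 2·(6+3) − 2 = 16 → (6,16,3)

6,16,3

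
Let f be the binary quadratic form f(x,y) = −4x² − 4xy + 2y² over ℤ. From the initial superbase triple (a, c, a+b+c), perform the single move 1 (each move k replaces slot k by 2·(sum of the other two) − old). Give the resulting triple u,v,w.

start (-4,2,-6) = (f(1,0),f(0,1),f(1,1))
replace slot 1: 2·(2+(-6)) − (-4) = -4 → (-4,2,-6)

-4,2,-6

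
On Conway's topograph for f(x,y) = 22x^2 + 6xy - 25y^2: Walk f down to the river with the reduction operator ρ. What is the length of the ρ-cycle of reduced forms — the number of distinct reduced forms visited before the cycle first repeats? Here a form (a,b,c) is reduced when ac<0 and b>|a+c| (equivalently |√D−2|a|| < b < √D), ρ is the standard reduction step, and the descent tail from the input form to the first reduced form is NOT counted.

D = 2236, ⌊√D⌋ = 47
river: ρ → (-25,44,3)
river: ρ → (3,46,-10)
river: ρ → (-10,34,27)
river: ρ → (27,20,-17)
river: ρ → (-17,14,30)
river: ρ → (30,46,-1)
river: ρ → (-1,46,30)
river: ρ → (30,14,-17)
river: ρ → (-17,20,27)
river: ρ → (27,34,-10)
river: ρ → (-10,46,3)
river: ρ → (3,44,-25)
river: ρ → (-25,6,22)
river: ρ → (22,38,-9)
river: ρ → (-9,34,30)
river: ρ → (30,26,-13)
river: ρ → (-13,26,30)
river: ρ → (30,34,-9)
river: ρ → (-9,38,22)
river: ρ → (22,6,-25)
ρ-cycle length = 20 (tail of 0 descent steps not counted)

20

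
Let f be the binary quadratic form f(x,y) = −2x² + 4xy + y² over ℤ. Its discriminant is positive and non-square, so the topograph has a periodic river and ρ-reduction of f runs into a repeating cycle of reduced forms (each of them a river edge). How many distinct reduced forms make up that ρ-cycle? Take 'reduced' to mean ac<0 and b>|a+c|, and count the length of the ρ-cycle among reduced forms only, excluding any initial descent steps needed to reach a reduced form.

D = 24, ⌊√D⌋ = 4
river: ρ → (1,4,-2)
river: ρ → (-2,4,1)
ρ-cycle length = 2 (tail of 0 descent steps not counted)

2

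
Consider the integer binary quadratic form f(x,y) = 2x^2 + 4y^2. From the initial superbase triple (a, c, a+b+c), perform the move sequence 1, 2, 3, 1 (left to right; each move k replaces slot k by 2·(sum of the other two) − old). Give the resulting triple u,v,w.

start (2,4,6) = (f(1,0),f(0,1),f(1,1))
replace slot 1: 2·(4+6) − 2 = 18 → (18,4,6)
replace slot 2: 2·(18+6) − 4 = 44 → (18,44,6)
replace slot 3: 2·(18+44) − 6 = 118 → (18,44,118)
replace slot 1: 2·(44+118) − 18 = 306 → (306,44,118)

306,44,118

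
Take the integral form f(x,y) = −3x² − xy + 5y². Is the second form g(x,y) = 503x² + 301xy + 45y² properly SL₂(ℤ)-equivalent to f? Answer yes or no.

D₁ = 61, D₂ = 61
river cycle of f (length 6): (-3, 5, 3), (3, 7, -1), (-1, 7, 3), (3, 5, -3), (-3, 7, 1), (1, 7, -3)
river cycle of g (length 6): (-3, 5, 3), (3, 7, -1), (-1, 7, 3), (3, 5, -3), (-3, 7, 1), (1, 7, -3)
cycles coincide ⇒ equivalent

yes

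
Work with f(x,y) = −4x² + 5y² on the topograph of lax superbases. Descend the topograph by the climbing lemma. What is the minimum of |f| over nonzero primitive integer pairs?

descent: ρ → (5,0,-4)
descent: ρ → (-4,8,1)  [lands on river]
river: ρ → (1,8,-4)
closes: descent 2, river 2
min |a| on river = 1

1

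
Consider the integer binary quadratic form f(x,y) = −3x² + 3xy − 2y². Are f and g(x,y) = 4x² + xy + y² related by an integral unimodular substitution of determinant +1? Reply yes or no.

D₁ = -15, D₂ = -15
f is negative-definite; reduce −f:
−f: translate: b→3 (≡-3 mod 6), so (3,-3,2)→(3,3,2)
−f: flip: (3,3,2)→(2,-3,3)
−f: translate: b→1 (≡-3 mod 4), so (2,-3,3)→(2,1,2)
−f: reduced (well bottom): (2,1,2) with a≤c, −a<b≤a
flip sign back: reduced form of f is (-2,-1,-2)
g: flip: (4,1,1)→(1,-1,4)
g: translate: b→1 (≡-1 mod 2), so (1,-1,4)→(1,1,4)
g: reduced (well bottom): (1,1,4) with a≤c, −a<b≤a
reduced forms (-2, -1, -2) vs (1, 1, 4) ⇒ inequivalent

no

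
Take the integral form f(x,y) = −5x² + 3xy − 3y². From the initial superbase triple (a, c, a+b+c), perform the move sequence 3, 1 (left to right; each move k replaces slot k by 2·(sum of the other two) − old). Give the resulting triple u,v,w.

start (-5,-3,-5) = (f(1,0),f(0,1),f(1,1))
replace slot 3: 2·((-5)+(-3)) − (-5) = -11 → (-5,-3,-11)
replace slot 1: 2·((-3)+(-11)) − (-5) = -23 → (-23,-3,-11)

-23,-3,-11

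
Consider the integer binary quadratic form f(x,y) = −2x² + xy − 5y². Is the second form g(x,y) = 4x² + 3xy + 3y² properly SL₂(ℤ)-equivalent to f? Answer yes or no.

D₁ = -39, D₂ = -39
f is negative-definite; reduce −f:
−f: reduced (well bottom): (2,-1,5) with a≤c, −a<b≤a
flip sign back: reduced form of f is (-2,1,-5)
g: flip: (4,3,3)→(3,-3,4)
g: translate: b→3 (≡-3 mod 6), so (3,-3,4)→(3,3,4)
g: reduced (well bottom): (3,3,4) with a≤c, −a<b≤a
reduced forms (-2, 1, -5) vs (3, 3, 4) ⇒ inequivalent

no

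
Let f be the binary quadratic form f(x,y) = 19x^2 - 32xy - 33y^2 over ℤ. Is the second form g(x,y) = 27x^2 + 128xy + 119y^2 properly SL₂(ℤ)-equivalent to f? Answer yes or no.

D₁ = 3532, D₂ = 3532
river cycle of f (length 46): (-33, 32, 19), (19, 44, -21), (-21, 40, 23), (23, 52, -9), (-9, 56, 11), (11, 54, -14), (-14, 58, 3), (3, 56, -33), (-33, 10, 26), (26, 42, -17), … (36 more)
river cycle of g (length 46): (18, 34, -33), (-33, 32, 19), (19, 44, -21), (-21, 40, 23), (23, 52, -9), (-9, 56, 11), (11, 54, -14), (-14, 58, 3), (3, 56, -33), (-33, 10, 26), … (36 more)
cycles coincide ⇒ equivalent

yes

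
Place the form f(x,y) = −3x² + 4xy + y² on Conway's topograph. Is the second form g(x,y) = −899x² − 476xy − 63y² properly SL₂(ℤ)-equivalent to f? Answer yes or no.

D₁ = 28, D₂ = 28
river cycle of f (length 4): (1, 4, -3), (-3, 2, 2), (2, 2, -3), (-3, 4, 1)
river cycle of g (length 4): (-3, 4, 1), (1, 4, -3), (-3, 2, 2), (2, 2, -3)
cycles coincide ⇒ equivalent

yes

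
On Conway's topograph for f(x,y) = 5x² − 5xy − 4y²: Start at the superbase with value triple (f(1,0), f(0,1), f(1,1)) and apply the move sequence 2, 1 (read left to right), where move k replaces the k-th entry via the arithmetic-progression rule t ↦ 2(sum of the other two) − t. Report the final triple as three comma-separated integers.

start (5,-4,-4) = (f(1,0),f(0,1),f(1,1))
replace slot 2: 2·(5+(-4)) − (-4) = 6 → (5,6,-4)
replace slot 1: 2·(6+(-4)) − 5 = -1 → (-1,6,-4)

-1,6,-4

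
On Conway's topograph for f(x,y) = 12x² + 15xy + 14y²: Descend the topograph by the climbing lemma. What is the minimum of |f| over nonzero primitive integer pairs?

translate: b→-9 (≡15 mod 24), so (12,15,14)→(12,-9,11)
flip: (12,-9,11)→(11,9,12)
reduced (well bottom): (11,9,12) with a≤c, −a<b≤a
well minimum = a = 11

11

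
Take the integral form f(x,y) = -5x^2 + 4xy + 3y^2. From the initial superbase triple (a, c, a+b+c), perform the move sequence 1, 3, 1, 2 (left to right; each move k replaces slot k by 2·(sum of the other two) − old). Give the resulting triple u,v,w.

start (-5,3,2) = (f(1,0),f(0,1),f(1,1))
replace slot 1: 2·(3+2) − (-5) = 15 → (15,3,2)
replace slot 3: 2·(15+3) − 2 = 34 → (15,3,34)
replace slot 1: 2·(3+34) − 15 = 59 → (59,3,34)
replace slot 2: 2·(59+34) − 3 = 183 → (59,183,34)

59,183,34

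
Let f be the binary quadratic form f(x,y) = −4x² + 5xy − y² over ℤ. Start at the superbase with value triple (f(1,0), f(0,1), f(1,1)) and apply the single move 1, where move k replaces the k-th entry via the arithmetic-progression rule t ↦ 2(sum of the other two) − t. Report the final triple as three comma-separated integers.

start (-4,-1,0) = (f(1,0),f(0,1),f(1,1))
replace slot 1: 2·((-1)+0) − (-4) = 2 → (2,-1,0)

2,-1,0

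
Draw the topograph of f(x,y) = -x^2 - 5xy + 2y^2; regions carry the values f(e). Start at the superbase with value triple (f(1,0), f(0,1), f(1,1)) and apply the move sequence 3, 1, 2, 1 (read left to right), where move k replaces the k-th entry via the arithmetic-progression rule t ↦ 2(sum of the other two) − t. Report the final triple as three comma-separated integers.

start (-1,2,-4) = (f(1,0),f(0,1),f(1,1))
replace slot 3: 2·((-1)+2) − (-4) = 6 → (-1,2,6)
replace slot 1: 2·(2+6) − (-1) = 17 → (17,2,6)
replace slot 2: 2·(17+6) − 2 = 44 → (17,44,6)
replace slot 1: 2·(44+6) − 17 = 83 → (83,44,6)

83,44,6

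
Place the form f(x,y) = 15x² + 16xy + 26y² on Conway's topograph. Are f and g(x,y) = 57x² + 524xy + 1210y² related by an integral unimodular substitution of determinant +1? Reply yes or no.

D₁ = -1304, D₂ = -1304
f: translate: b→-14 (≡16 mod 30), so (15,16,26)→(15,-14,25)
f: reduced (well bottom): (15,-14,25) with a≤c, −a<b≤a
g: translate: b→-46 (≡524 mod 114), so (57,524,1210)→(57,-46,15)
g: flip: (57,-46,15)→(15,46,57)
g: translate: b→-14 (≡46 mod 30), so (15,46,57)→(15,-14,25)
g: reduced (well bottom): (15,-14,25) with a≤c, −a<b≤a
reduced forms (15, -14, 25) vs (15, -14, 25) ⇒ equivalent

yes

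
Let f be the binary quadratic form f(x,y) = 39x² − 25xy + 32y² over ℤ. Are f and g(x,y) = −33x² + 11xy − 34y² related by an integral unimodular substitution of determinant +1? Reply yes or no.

D₁ = -4367, D₂ = -4367
f: flip: (39,-25,32)→(32,25,39)
f: reduced (well bottom): (32,25,39) with a≤c, −a<b≤a
g is negative-definite; reduce −g:
−g: reduced (well bottom): (33,-11,34) with a≤c, −a<b≤a
flip sign back: reduced form of g is (-33,11,-34)
reduced forms (32, 25, 39) vs (-33, 11, -34) ⇒ inequivalent

no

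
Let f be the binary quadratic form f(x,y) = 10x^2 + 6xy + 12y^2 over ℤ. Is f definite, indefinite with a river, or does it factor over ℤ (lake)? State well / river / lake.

D = b²−4ac = 6² − 4·10·12 = -444
D < 0 ⇒ definite ⇒ every region one sign ⇒ single well

well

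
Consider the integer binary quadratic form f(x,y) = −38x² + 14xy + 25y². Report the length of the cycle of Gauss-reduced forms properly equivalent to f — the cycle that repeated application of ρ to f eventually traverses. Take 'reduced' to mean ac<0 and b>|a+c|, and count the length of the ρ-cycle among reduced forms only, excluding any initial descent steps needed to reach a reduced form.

D = 3996, ⌊√D⌋ = 63
river: ρ → (25,36,-27)
river: ρ → (-27,18,34)
river: ρ → (34,50,-11)
river: ρ → (-11,60,9)
river: ρ → (9,48,-47)
river: ρ → (-47,46,10)
river: ρ → (10,54,-27)
river: ρ → (-27,54,10)
river: ρ → (10,46,-47)
river: ρ → (-47,48,9)
river: ρ → (9,60,-11)
river: ρ → (-11,50,34)
river: ρ → (34,18,-27)
river: ρ → (-27,36,25)
river: ρ → (25,14,-38)
river: ρ → (-38,62,1)
river: ρ → (1,62,-38)
river: ρ → (-38,14,25)
ρ-cycle length = 18 (tail of 0 descent steps not counted)

18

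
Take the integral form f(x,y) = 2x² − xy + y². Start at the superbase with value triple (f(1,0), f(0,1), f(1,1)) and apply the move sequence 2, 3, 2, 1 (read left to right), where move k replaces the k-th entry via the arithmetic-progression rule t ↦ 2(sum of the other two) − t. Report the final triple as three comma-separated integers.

start (2,1,2) = (f(1,0),f(0,1),f(1,1))
replace slot 2: 2·(2+2) − 1 = 7 → (2,7,2)
replace slot 3: 2·(2+7) − 2 = 16 → (2,7,16)
replace slot 2: 2·(2+16) − 7 = 29 → (2,29,16)
replace slot 1: 2·(29+16) − 2 = 88 → (88,29,16)

88,29,16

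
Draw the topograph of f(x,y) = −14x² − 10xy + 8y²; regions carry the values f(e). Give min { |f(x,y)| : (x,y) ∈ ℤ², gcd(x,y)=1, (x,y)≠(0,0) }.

descent: ρ → (8,10,-14)  [lands on river]
river: ρ → (-14,18,4)
river: ρ → (4,22,-4)
river: ρ → (-4,18,14)
river: ρ → (14,10,-8)
river: ρ → (-8,22,2)
river: ρ → (2,22,-8)
river: ρ → (-8,10,14)
river: ρ → (14,18,-4)
river: ρ → (-4,22,4)
river: ρ → (4,18,-14)
river: ρ → (-14,10,8)
river: ρ → (8,22,-2)
river: ρ → (-2,22,8)
closes: descent 1, river 14
min |a| on river = 2

2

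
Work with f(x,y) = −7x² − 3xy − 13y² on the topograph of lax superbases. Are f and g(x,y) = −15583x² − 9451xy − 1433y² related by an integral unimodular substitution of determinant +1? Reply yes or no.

D₁ = -355, D₂ = -355
f is negative-definite; reduce −f:
−f: reduced (well bottom): (7,3,13) with a≤c, −a<b≤a
flip sign back: reduced form of f is (-7,-3,-13)
g is negative-definite; reduce −g:
−g: flip: (15583,9451,1433)→(1433,-9451,15583)
−g: translate: b→-853 (≡-9451 mod 2866), so (1433,-9451,15583)→(1433,-853,127)
−g: flip: (1433,-853,127)→(127,853,1433)
−g: translate: b→91 (≡853 mod 254), so (127,853,1433)→(127,91,17)
−g: flip: (127,91,17)→(17,-91,127)
−g: translate: b→11 (≡-91 mod 34), so (17,-91,127)→(17,11,7)
−g: flip: (17,11,7)→(7,-11,17)
−g: translate: b→3 (≡-11 mod 14), so (7,-11,17)→(7,3,13)
−g: reduced (well bottom): (7,3,13) with a≤c, −a<b≤a
flip sign back: reduced form of g is (-7,-3,-13)
reduced forms (-7, -3, -13) vs (-7, -3, -13) ⇒ equivalent

yes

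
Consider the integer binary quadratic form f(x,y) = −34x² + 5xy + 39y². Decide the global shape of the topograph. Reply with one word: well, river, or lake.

D = b²−4ac = 5² − 4·(-34)·39 = 5329
D = 73² is a perfect square ⇒ form factors over ℤ ⇒ lakes

lake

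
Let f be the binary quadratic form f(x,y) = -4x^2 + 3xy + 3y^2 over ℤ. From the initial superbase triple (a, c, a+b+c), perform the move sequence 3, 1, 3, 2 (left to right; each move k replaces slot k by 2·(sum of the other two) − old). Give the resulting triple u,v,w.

start (-4,3,2) = (f(1,0),f(0,1),f(1,1))
replace slot 3: 2·((-4)+3) − 2 = -4 → (-4,3,-4)
replace slot 1: 2·(3+(-4)) − (-4) = 2 → (2,3,-4)
replace slot 3: 2·(2+3) − (-4) = 14 → (2,3,14)
replace slot 2: 2·(2+14) − 3 = 29 → (2,29,14)

2,29,14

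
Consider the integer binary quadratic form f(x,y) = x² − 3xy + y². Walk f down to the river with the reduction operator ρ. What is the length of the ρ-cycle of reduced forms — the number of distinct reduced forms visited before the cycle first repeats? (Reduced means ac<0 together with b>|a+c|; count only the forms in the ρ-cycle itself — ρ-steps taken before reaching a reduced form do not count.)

D = 5, ⌊√D⌋ = 2
descent: ρ → (1,1,-1)  [lands on river]
river: ρ → (-1,1,1)
ρ-cycle length = 2 (tail of 1 descent step not counted)

2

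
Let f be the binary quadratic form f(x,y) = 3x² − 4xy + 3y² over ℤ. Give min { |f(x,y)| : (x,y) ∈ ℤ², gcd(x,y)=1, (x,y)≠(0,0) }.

translate: b→2 (≡-4 mod 6), so (3,-4,3)→(3,2,2)
flip: (3,2,2)→(2,-2,3)
translate: b→2 (≡-2 mod 4), so (2,-2,3)→(2,2,3)
reduced (well bottom): (2,2,3) with a≤c, −a<b≤a
well minimum = a = 2

2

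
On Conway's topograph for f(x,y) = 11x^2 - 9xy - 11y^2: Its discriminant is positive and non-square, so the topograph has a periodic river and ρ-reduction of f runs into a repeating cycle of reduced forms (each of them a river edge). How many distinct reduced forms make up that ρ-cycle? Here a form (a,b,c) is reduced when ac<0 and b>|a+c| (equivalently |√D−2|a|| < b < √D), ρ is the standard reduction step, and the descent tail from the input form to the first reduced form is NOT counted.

D = 565, ⌊√D⌋ = 23
descent: ρ → (-11,9,11)  [lands on river]
river: ρ → (11,13,-9)
river: ρ → (-9,23,1)
river: ρ → (1,23,-9)
river: ρ → (-9,13,11)
river: ρ → (11,9,-11)
river: ρ → (-11,13,9)
river: ρ → (9,23,-1)
river: ρ → (-1,23,9)
river: ρ → (9,13,-11)
ρ-cycle length = 10 (tail of 1 descent step not counted)

10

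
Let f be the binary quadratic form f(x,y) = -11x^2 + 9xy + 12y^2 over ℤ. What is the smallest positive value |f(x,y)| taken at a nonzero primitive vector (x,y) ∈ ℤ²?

river: ρ → (12,15,-8)
river: ρ → (-8,17,10)
river: ρ → (10,23,-2)
river: ρ → (-2,21,21)
river: ρ → (21,21,-2)
river: ρ → (-2,23,10)
river: ρ → (10,17,-8)
river: ρ → (-8,15,12)
river: ρ → (12,9,-11)
river: ρ → (-11,13,10)
river: ρ → (10,7,-14)
river: ρ → (-14,21,3)
river: ρ → (3,21,-14)
river: ρ → (-14,7,10)
river: ρ → (10,13,-11)
river: ρ → (-11,9,12)
closes: descent 0, river 16
min |a| on river = 2

2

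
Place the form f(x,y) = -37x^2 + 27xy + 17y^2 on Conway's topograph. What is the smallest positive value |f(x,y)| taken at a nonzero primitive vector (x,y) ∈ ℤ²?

river: ρ → (17,41,-23)
river: ρ → (-23,51,7)
river: ρ → (7,47,-37)
river: ρ → (-37,27,17)
closes: descent 0, river 4
min |a| on river = 7

7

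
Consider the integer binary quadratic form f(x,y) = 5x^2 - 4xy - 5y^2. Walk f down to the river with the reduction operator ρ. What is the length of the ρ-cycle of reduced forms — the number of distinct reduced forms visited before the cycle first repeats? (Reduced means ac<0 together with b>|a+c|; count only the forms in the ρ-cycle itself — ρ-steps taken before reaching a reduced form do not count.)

D = 116, ⌊√D⌋ = 10
descent: ρ → (-5,4,5)  [lands on river]
river: ρ → (5,6,-4)
river: ρ → (-4,10,1)
river: ρ → (1,10,-4)
river: ρ → (-4,6,5)
river: ρ → (5,4,-5)
river: ρ → (-5,6,4)
river: ρ → (4,10,-1)
river: ρ → (-1,10,4)
river: ρ → (4,6,-5)
ρ-cycle length = 10 (tail of 1 descent step not counted)

10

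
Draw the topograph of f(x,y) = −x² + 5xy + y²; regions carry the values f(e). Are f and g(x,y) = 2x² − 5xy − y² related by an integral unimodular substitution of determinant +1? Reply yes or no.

D₁ = 29, D₂ = 33
discriminants differ ⇒ not SL₂(ℤ)-equivalent

no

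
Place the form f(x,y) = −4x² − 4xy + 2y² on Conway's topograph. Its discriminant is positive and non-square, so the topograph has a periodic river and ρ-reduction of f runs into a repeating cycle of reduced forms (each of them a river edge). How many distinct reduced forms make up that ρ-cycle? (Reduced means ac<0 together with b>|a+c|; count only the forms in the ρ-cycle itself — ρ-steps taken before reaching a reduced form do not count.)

D = 48, ⌊√D⌋ = 6
descent: ρ → (2,4,-4)  [lands on river]
river: ρ → (-4,4,2)
ρ-cycle length = 2 (tail of 1 descent step not counted)

2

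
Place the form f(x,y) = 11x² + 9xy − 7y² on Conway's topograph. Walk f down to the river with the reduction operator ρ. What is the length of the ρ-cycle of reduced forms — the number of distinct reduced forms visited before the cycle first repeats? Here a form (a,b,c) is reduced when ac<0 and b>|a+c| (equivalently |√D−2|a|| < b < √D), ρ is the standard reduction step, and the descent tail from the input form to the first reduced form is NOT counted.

D = 389, ⌊√D⌋ = 19
river: ρ → (-7,19,1)
river: ρ → (1,19,-7)
river: ρ → (-7,9,11)
river: ρ → (11,13,-5)
river: ρ → (-5,17,5)
river: ρ → (5,13,-11)
river: ρ → (-11,9,7)
river: ρ → (7,19,-1)
river: ρ → (-1,19,7)
river: ρ → (7,9,-11)
river: ρ → (-11,13,5)
river: ρ → (5,17,-5)
river: ρ → (-5,13,11)
river: ρ → (11,9,-7)
ρ-cycle length = 14 (tail of 0 descent steps not counted)

14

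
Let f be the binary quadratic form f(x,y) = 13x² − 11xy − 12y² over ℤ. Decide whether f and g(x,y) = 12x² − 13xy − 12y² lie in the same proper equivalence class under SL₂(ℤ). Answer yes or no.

D₁ = 745, D₂ = 745
river cycle of f (length 18): (-12, 11, 13), (13, 15, -10), (-10, 25, 3), (3, 23, -18), (-18, 13, 8), (8, 19, -12), (-12, 5, 15), (15, 25, -2), (-2, 27, 2), (2, 25, -15), … (8 more)
river cycle of g (length 18): (-12, 13, 12), (12, 11, -13), (-13, 15, 10), (10, 25, -3), (-3, 23, 18), (18, 13, -8), (-8, 19, 12), (12, 5, -15), (-15, 25, 2), (2, 27, -2), … (8 more)
cycles differ ⇒ inequivalent

no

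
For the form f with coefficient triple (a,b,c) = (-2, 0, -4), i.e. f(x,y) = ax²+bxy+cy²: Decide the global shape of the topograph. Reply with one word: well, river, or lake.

D = b²−4ac = 0² − 4·(-2)·(-4) = -32
D < 0 ⇒ definite ⇒ every region one sign ⇒ single well

well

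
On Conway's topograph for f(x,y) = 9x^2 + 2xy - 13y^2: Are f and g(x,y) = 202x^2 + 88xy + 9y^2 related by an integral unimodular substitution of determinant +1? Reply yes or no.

D₁ = 472, D₂ = 472
river cycle of f (length 10): (9, 20, -2), (-2, 20, 9), (9, 16, -6), (-6, 20, 3), (3, 16, -18), (-18, 20, 1), (1, 20, -18), (-18, 16, 3), (3, 20, -6), (-6, 16, 9)
river cycle of g (length 10): (9, 20, -2), (-2, 20, 9), (9, 16, -6), (-6, 20, 3), (3, 16, -18), (-18, 20, 1), (1, 20, -18), (-18, 16, 3), (3, 20, -6), (-6, 16, 9)
cycles coincide ⇒ equivalent

yes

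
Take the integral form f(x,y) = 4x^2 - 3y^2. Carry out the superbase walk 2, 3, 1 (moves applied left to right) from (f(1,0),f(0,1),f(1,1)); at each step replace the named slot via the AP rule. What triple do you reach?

start (4,-3,1) = (f(1,0),f(0,1),f(1,1))
replace slot 2: 2·(4+1) − (-3) = 13 → (4,13,1)
replace slot 3: 2·(4+13) − 1 = 33 → (4,13,33)
replace slot 1: 2·(13+33) − 4 = 88 → (88,13,33)

88,13,33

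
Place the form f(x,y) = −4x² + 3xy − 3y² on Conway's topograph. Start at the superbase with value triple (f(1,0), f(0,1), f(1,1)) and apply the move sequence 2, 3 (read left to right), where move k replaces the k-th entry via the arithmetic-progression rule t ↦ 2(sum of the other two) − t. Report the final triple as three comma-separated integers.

start (-4,-3,-4) = (f(1,0),f(0,1),f(1,1))
replace slot 2: 2·((-4)+(-4)) − (-3) = -13 → (-4,-13,-4)
replace slot 3: 2·((-4)+(-13)) − (-4) = -30 → (-4,-13,-30)

-4,-13,-30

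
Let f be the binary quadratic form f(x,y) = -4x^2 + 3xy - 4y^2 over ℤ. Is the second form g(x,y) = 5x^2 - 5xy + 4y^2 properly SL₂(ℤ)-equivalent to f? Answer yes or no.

D₁ = -55, D₂ = -55
f is negative-definite; reduce −f:
−f: flip: (4,-3,4)→(4,3,4)
−f: reduced (well bottom): (4,3,4) with a≤c, −a<b≤a
flip sign back: reduced form of f is (-4,-3,-4)
g: translate: b→5 (≡-5 mod 10), so (5,-5,4)→(5,5,4)
g: flip: (5,5,4)→(4,-5,5)
g: translate: b→3 (≡-5 mod 8), so (4,-5,5)→(4,3,4)
g: reduced (well bottom): (4,3,4) with a≤c, −a<b≤a
reduced forms (-4, -3, -4) vs (4, 3, 4) ⇒ inequivalent

no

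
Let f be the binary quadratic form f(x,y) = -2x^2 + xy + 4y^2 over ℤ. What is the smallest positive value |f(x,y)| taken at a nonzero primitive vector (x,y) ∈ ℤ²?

descent: ρ → (4,-1,-2)
descent: ρ → (-2,5,1)  [lands on river]
river: ρ → (1,5,-2)
river: ρ → (-2,3,3)
river: ρ → (3,3,-2)
closes: descent 2, river 4
min |a| on river = 1

1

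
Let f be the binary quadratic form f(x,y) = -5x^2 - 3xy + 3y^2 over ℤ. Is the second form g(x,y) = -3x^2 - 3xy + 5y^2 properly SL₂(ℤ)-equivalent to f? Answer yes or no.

D₁ = 69, D₂ = 69
river cycle of f (length 4): (3, 3, -5), (-5, 7, 1), (1, 7, -5), (-5, 3, 3)
river cycle of g (length 4): (5, 3, -3), (-3, 3, 5), (5, 7, -1), (-1, 7, 5)
cycles differ ⇒ inequivalent

no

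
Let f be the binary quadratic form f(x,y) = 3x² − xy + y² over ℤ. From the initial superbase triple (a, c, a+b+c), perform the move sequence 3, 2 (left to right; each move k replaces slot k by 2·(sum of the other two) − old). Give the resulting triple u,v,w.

start (3,1,3) = (f(1,0),f(0,1),f(1,1))
replace slot 3: 2·(3+1) − 3 = 5 → (3,1,5)
replace slot 2: 2·(3+5) − 1 = 15 → (3,15,5)

3,15,5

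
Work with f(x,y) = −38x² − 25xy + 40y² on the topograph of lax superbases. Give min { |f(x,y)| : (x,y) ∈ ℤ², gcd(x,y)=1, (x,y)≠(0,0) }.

descent: ρ → (40,25,-38)  [lands on river]
river: ρ → (-38,51,27)
river: ρ → (27,57,-32)
river: ρ → (-32,71,13)
river: ρ → (13,59,-62)
river: ρ → (-62,65,10)
river: ρ → (10,75,-27)
river: ρ → (-27,33,52)
river: ρ → (52,71,-8)
river: ρ → (-8,73,43)
river: ρ → (43,13,-38)
river: ρ → (-38,63,18)
river: ρ → (18,81,-2)
river: ρ → (-2,79,58)
river: ρ → (58,37,-23)
river: ρ → (-23,55,40)
closes: descent 1, river 16
min |a| on river = 2

2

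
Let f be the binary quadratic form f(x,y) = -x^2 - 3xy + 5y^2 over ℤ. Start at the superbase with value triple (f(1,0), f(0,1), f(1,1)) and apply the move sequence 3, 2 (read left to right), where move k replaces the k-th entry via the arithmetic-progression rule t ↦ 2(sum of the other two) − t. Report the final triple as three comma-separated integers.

start (-1,5,1) = (f(1,0),f(0,1),f(1,1))
replace slot 3: 2·((-1)+5) − 1 = 7 → (-1,5,7)
replace slot 2: 2·((-1)+7) − 5 = 7 → (-1,7,7)

-1,7,7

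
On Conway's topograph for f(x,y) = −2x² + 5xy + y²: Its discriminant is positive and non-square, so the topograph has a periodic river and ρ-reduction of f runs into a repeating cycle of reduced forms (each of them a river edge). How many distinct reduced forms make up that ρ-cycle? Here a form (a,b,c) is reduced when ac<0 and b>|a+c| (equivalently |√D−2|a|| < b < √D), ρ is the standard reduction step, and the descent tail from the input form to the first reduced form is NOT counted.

D = 33, ⌊√D⌋ = 5
river: ρ → (1,5,-2)
river: ρ → (-2,3,3)
river: ρ → (3,3,-2)
river: ρ → (-2,5,1)
ρ-cycle length = 4 (tail of 0 descent steps not counted)

4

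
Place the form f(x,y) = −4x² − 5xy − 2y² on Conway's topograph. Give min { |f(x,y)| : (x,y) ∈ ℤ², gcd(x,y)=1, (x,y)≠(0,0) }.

translate: b→-3 (≡5 mod 8), so (4,5,2)→(4,-3,1)
flip: (4,-3,1)→(1,3,4)
translate: b→1 (≡3 mod 2), so (1,3,4)→(1,1,2)
reduced (well bottom): (1,1,2) with a≤c, −a<b≤a
well minimum |f| = |-1| = 1 (negative-definite)

1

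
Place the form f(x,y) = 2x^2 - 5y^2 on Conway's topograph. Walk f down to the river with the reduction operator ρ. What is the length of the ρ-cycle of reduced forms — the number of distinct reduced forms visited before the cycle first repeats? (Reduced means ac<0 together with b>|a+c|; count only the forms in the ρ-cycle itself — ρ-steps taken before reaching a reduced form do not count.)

D = 40, ⌊√D⌋ = 6
descent: ρ → (-5,0,2)
descent: ρ → (2,4,-3)  [lands on river]
river: ρ → (-3,2,3)
river: ρ → (3,4,-2)
river: ρ → (-2,4,3)
river: ρ → (3,2,-3)
river: ρ → (-3,4,2)
ρ-cycle length = 6 (tail of 2 descent steps not counted)

6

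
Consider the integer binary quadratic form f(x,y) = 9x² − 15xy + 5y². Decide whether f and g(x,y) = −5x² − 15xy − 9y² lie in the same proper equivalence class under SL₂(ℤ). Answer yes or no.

D₁ = 45, D₂ = 45
river cycle of f (length 2): (5, 5, -1), (-1, 5, 5)
river cycle of g (length 2): (1, 5, -5), (-5, 5, 1)
cycles differ ⇒ inequivalent

no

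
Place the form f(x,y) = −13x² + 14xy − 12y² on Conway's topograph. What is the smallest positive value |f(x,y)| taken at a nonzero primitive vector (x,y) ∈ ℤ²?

translate: b→12 (≡-14 mod 26), so (13,-14,12)→(13,12,11)
flip: (13,12,11)→(11,-12,13)
translate: b→10 (≡-12 mod 22), so (11,-12,13)→(11,10,12)
reduced (well bottom): (11,10,12) with a≤c, −a<b≤a
well minimum |f| = |-11| = 11 (negative-definite)

11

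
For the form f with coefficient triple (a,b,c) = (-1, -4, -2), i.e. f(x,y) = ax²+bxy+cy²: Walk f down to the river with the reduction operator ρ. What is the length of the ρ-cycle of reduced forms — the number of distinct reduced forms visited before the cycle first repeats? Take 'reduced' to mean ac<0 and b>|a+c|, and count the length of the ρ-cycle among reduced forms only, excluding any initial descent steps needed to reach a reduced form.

D = 8, ⌊√D⌋ = 2
descent: ρ → (-2,0,1)
descent: ρ → (1,2,-1)  [lands on river]
river: ρ → (-1,2,1)
ρ-cycle length = 2 (tail of 2 descent steps not counted)

2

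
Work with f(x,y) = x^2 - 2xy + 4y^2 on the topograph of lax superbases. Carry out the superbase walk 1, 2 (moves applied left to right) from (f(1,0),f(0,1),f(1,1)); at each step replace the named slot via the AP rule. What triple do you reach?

start (1,4,3) = (f(1,0),f(0,1),f(1,1))
replace slot 1: 2·(4+3) − 1 = 13 → (13,4,3)
replace slot 2: 2·(13+3) − 4 = 28 → (13,28,3)

13,28,3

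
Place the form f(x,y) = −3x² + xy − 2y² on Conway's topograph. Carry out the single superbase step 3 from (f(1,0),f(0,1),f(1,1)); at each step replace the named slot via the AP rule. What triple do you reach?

start (-3,-2,-4) = (f(1,0),f(0,1),f(1,1))
replace slot 3: 2·((-3)+(-2)) − (-4) = -6 → (-3,-2,-6)

-3,-2,-6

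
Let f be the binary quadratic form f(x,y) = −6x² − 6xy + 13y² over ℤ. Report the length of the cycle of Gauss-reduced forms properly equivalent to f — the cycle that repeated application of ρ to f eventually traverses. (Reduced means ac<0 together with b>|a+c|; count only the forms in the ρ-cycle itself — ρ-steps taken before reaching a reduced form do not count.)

D = 348, ⌊√D⌋ = 18
descent: ρ → (13,6,-6)
descent: ρ → (-6,18,1)  [lands on river]
river: ρ → (1,18,-6)
ρ-cycle length = 2 (tail of 2 descent steps not counted)

2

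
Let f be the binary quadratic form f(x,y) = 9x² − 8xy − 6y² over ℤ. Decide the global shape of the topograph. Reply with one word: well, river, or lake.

D = b²−4ac = (-8)² − 4·9·(-6) = 280
D > 0 non-square ⇒ indefinite ⇒ periodic river

river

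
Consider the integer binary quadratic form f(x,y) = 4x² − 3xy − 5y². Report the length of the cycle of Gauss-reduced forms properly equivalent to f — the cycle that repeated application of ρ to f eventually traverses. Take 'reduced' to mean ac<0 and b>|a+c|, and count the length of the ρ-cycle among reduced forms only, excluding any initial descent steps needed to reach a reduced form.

D = 89, ⌊√D⌋ = 9
descent: ρ → (-5,3,4)  [lands on river]
river: ρ → (4,5,-4)
river: ρ → (-4,3,5)
river: ρ → (5,7,-2)
river: ρ → (-2,9,1)
river: ρ → (1,9,-2)
river: ρ → (-2,7,5)
river: ρ → (5,3,-4)
river: ρ → (-4,5,4)
river: ρ → (4,3,-5)
river: ρ → (-5,7,2)
river: ρ → (2,9,-1)
river: ρ → (-1,9,2)
river: ρ → (2,7,-5)
ρ-cycle length = 14 (tail of 1 descent step not counted)

14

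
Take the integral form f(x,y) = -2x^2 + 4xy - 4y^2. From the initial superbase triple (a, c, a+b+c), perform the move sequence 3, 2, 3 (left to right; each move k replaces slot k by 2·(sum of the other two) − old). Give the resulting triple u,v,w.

start (-2,-4,-2) = (f(1,0),f(0,1),f(1,1))
replace slot 3: 2·((-2)+(-4)) − (-2) = -10 → (-2,-4,-10)
replace slot 2: 2·((-2)+(-10)) − (-4) = -20 → (-2,-20,-10)
replace slot 3: 2·((-2)+(-20)) − (-10) = -34 → (-2,-20,-34)

-2,-20,-34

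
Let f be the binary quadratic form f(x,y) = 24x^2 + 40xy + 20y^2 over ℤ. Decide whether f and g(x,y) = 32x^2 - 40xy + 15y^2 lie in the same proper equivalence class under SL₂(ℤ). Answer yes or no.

D₁ = -320, D₂ = -320
f: translate: b→-8 (≡40 mod 48), so (24,40,20)→(24,-8,4)
f: flip: (24,-8,4)→(4,8,24)
f: translate: b→0 (≡8 mod 8), so (4,8,24)→(4,0,20)
f: reduced (well bottom): (4,0,20) with a≤c, −a<b≤a
g: translate: b→24 (≡-40 mod 64), so (32,-40,15)→(32,24,7)
g: flip: (32,24,7)→(7,-24,32)
g: translate: b→4 (≡-24 mod 14), so (7,-24,32)→(7,4,12)
g: reduced (well bottom): (7,4,12) with a≤c, −a<b≤a
reduced forms (4, 0, 20) vs (7, 4, 12) ⇒ inequivalent

no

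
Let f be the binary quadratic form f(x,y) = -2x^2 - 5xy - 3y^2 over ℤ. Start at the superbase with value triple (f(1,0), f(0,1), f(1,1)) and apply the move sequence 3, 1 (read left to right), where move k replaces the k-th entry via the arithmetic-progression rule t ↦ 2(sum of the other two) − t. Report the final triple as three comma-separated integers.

start (-2,-3,-10) = (f(1,0),f(0,1),f(1,1))
replace slot 3: 2·((-2)+(-3)) − (-10) = 0 → (-2,-3,0)
replace slot 1: 2·((-3)+0) − (-2) = -4 → (-4,-3,0)

-4,-3,0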